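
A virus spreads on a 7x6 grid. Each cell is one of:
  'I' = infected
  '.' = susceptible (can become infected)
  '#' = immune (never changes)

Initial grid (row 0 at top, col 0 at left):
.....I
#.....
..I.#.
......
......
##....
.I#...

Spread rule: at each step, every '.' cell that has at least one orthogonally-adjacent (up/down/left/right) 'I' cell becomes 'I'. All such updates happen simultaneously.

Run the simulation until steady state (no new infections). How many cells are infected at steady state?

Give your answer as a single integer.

Step 0 (initial): 3 infected
Step 1: +7 new -> 10 infected
Step 2: +10 new -> 20 infected
Step 3: +7 new -> 27 infected
Step 4: +5 new -> 32 infected
Step 5: +3 new -> 35 infected
Step 6: +2 new -> 37 infected
Step 7: +0 new -> 37 infected

Answer: 37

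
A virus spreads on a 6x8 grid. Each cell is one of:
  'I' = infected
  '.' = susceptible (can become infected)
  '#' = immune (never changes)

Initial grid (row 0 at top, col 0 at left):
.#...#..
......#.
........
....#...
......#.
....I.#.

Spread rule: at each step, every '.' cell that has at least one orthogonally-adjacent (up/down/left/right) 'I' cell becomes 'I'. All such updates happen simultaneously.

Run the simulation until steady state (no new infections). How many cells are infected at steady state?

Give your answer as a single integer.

Answer: 42

Derivation:
Step 0 (initial): 1 infected
Step 1: +3 new -> 4 infected
Step 2: +3 new -> 7 infected
Step 3: +4 new -> 11 infected
Step 4: +6 new -> 17 infected
Step 5: +8 new -> 25 infected
Step 6: +7 new -> 32 infected
Step 7: +6 new -> 38 infected
Step 8: +2 new -> 40 infected
Step 9: +2 new -> 42 infected
Step 10: +0 new -> 42 infected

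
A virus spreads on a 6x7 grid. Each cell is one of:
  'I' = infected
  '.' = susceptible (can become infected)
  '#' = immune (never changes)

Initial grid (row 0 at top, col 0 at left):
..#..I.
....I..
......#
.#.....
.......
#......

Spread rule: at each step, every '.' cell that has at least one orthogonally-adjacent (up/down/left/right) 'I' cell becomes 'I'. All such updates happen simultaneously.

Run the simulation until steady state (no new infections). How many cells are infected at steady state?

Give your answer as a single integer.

Step 0 (initial): 2 infected
Step 1: +5 new -> 7 infected
Step 2: +6 new -> 13 infected
Step 3: +5 new -> 18 infected
Step 4: +8 new -> 26 infected
Step 5: +6 new -> 32 infected
Step 6: +4 new -> 36 infected
Step 7: +2 new -> 38 infected
Step 8: +0 new -> 38 infected

Answer: 38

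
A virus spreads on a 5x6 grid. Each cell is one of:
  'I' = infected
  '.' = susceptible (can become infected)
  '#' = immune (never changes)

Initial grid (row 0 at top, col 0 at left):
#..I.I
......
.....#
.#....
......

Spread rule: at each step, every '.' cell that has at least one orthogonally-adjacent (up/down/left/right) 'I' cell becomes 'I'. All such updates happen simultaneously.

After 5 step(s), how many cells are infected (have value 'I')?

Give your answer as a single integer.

Step 0 (initial): 2 infected
Step 1: +4 new -> 6 infected
Step 2: +4 new -> 10 infected
Step 3: +4 new -> 14 infected
Step 4: +5 new -> 19 infected
Step 5: +4 new -> 23 infected

Answer: 23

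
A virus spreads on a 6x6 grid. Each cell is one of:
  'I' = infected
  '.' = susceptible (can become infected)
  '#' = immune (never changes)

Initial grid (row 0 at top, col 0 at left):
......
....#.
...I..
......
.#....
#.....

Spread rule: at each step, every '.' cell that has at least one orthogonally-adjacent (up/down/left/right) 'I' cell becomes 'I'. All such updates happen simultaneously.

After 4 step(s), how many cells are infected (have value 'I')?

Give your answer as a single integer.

Answer: 29

Derivation:
Step 0 (initial): 1 infected
Step 1: +4 new -> 5 infected
Step 2: +7 new -> 12 infected
Step 3: +10 new -> 22 infected
Step 4: +7 new -> 29 infected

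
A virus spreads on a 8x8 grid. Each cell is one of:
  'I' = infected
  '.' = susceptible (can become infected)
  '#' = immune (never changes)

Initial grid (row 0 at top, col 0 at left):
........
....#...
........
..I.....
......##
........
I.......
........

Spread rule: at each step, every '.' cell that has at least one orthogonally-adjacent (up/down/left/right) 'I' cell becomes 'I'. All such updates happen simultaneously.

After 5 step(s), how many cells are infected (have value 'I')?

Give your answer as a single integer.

Step 0 (initial): 2 infected
Step 1: +7 new -> 9 infected
Step 2: +12 new -> 21 infected
Step 3: +10 new -> 31 infected
Step 4: +9 new -> 40 infected
Step 5: +8 new -> 48 infected

Answer: 48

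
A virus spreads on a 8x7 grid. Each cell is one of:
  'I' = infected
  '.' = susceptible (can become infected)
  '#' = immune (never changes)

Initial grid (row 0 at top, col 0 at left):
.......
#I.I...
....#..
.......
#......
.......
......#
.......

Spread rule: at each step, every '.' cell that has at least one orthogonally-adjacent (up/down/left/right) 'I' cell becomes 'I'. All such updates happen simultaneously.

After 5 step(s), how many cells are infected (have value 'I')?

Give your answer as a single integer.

Answer: 38

Derivation:
Step 0 (initial): 2 infected
Step 1: +6 new -> 8 infected
Step 2: +8 new -> 16 infected
Step 3: +8 new -> 24 infected
Step 4: +7 new -> 31 infected
Step 5: +7 new -> 38 infected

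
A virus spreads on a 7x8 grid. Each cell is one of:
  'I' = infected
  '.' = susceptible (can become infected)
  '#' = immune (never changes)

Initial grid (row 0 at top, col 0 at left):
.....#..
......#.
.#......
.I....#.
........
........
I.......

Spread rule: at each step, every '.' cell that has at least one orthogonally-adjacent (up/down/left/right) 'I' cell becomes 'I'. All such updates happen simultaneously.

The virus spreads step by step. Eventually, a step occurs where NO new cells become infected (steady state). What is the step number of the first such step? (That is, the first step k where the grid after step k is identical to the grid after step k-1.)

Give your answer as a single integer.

Answer: 11

Derivation:
Step 0 (initial): 2 infected
Step 1: +5 new -> 7 infected
Step 2: +7 new -> 14 infected
Step 3: +7 new -> 21 infected
Step 4: +9 new -> 30 infected
Step 5: +7 new -> 37 infected
Step 6: +6 new -> 43 infected
Step 7: +4 new -> 47 infected
Step 8: +3 new -> 50 infected
Step 9: +1 new -> 51 infected
Step 10: +1 new -> 52 infected
Step 11: +0 new -> 52 infected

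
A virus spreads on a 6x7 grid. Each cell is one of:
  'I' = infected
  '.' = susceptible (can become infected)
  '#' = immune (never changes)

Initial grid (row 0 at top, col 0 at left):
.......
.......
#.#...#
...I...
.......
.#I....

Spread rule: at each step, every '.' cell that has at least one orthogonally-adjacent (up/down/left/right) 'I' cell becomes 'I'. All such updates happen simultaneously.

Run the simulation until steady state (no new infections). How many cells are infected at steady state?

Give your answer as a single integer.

Step 0 (initial): 2 infected
Step 1: +6 new -> 8 infected
Step 2: +7 new -> 15 infected
Step 3: +10 new -> 25 infected
Step 4: +7 new -> 32 infected
Step 5: +4 new -> 36 infected
Step 6: +2 new -> 38 infected
Step 7: +0 new -> 38 infected

Answer: 38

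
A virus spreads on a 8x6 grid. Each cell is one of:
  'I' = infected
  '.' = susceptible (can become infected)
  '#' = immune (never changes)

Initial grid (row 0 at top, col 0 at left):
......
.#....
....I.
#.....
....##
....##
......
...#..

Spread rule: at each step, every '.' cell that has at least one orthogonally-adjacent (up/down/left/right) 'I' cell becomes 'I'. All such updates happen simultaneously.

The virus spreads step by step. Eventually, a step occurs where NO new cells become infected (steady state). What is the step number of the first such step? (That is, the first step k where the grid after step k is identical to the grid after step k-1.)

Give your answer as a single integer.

Step 0 (initial): 1 infected
Step 1: +4 new -> 5 infected
Step 2: +6 new -> 11 infected
Step 3: +6 new -> 17 infected
Step 4: +5 new -> 22 infected
Step 5: +5 new -> 27 infected
Step 6: +5 new -> 32 infected
Step 7: +5 new -> 37 infected
Step 8: +3 new -> 40 infected
Step 9: +1 new -> 41 infected
Step 10: +0 new -> 41 infected

Answer: 10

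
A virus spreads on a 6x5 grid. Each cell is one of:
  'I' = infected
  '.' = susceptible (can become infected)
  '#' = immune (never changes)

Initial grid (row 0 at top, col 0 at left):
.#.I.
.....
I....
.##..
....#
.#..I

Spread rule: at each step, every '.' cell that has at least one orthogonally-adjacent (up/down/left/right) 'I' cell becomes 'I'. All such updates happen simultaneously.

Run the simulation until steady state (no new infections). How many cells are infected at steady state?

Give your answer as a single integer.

Step 0 (initial): 3 infected
Step 1: +7 new -> 10 infected
Step 2: +9 new -> 19 infected
Step 3: +5 new -> 24 infected
Step 4: +1 new -> 25 infected
Step 5: +0 new -> 25 infected

Answer: 25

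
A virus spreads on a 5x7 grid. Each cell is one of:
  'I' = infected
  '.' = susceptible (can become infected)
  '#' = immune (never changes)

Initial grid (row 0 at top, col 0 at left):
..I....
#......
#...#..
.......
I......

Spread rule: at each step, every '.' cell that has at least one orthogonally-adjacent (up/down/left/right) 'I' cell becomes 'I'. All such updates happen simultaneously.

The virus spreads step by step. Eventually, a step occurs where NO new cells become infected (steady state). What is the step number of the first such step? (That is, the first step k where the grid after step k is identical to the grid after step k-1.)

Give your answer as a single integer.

Answer: 8

Derivation:
Step 0 (initial): 2 infected
Step 1: +5 new -> 7 infected
Step 2: +7 new -> 14 infected
Step 3: +6 new -> 20 infected
Step 4: +4 new -> 24 infected
Step 5: +4 new -> 28 infected
Step 6: +3 new -> 31 infected
Step 7: +1 new -> 32 infected
Step 8: +0 new -> 32 infected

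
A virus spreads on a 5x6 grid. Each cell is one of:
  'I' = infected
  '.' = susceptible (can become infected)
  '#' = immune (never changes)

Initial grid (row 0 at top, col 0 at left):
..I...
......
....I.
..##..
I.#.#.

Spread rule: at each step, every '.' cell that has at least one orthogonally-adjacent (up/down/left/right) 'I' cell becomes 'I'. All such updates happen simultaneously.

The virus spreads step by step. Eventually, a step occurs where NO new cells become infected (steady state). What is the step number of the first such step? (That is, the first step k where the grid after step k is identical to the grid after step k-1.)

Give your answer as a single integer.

Step 0 (initial): 3 infected
Step 1: +9 new -> 12 infected
Step 2: +9 new -> 21 infected
Step 3: +4 new -> 25 infected
Step 4: +0 new -> 25 infected

Answer: 4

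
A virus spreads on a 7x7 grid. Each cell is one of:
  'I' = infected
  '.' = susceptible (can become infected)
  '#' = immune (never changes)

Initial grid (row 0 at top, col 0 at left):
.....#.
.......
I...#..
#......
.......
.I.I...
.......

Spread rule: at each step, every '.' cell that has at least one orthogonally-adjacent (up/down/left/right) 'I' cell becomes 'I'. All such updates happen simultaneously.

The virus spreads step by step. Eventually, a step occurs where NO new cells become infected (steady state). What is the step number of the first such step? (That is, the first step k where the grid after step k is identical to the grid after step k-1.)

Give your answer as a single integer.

Step 0 (initial): 3 infected
Step 1: +9 new -> 12 infected
Step 2: +12 new -> 24 infected
Step 3: +8 new -> 32 infected
Step 4: +5 new -> 37 infected
Step 5: +4 new -> 41 infected
Step 6: +3 new -> 44 infected
Step 7: +1 new -> 45 infected
Step 8: +1 new -> 46 infected
Step 9: +0 new -> 46 infected

Answer: 9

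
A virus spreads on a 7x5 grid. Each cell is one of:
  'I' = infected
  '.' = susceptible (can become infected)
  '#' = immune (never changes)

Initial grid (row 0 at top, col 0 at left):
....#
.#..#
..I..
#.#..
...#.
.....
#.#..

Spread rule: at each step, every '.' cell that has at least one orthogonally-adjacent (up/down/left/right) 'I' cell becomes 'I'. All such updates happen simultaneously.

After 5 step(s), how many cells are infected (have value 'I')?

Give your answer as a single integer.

Step 0 (initial): 1 infected
Step 1: +3 new -> 4 infected
Step 2: +6 new -> 10 infected
Step 3: +5 new -> 15 infected
Step 4: +5 new -> 20 infected
Step 5: +4 new -> 24 infected

Answer: 24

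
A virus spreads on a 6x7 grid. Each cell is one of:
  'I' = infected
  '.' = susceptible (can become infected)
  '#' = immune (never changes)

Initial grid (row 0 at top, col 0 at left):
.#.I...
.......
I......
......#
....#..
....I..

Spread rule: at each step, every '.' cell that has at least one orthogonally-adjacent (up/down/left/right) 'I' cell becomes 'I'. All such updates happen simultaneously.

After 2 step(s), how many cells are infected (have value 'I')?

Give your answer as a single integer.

Answer: 24

Derivation:
Step 0 (initial): 3 infected
Step 1: +8 new -> 11 infected
Step 2: +13 new -> 24 infected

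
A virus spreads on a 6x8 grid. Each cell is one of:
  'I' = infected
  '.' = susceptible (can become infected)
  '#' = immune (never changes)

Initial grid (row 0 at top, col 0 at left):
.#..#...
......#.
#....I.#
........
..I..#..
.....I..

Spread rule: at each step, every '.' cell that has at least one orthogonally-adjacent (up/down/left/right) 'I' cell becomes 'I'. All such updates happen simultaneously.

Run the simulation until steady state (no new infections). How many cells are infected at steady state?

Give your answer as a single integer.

Answer: 42

Derivation:
Step 0 (initial): 3 infected
Step 1: +10 new -> 13 infected
Step 2: +14 new -> 27 infected
Step 3: +8 new -> 35 infected
Step 4: +4 new -> 39 infected
Step 5: +2 new -> 41 infected
Step 6: +1 new -> 42 infected
Step 7: +0 new -> 42 infected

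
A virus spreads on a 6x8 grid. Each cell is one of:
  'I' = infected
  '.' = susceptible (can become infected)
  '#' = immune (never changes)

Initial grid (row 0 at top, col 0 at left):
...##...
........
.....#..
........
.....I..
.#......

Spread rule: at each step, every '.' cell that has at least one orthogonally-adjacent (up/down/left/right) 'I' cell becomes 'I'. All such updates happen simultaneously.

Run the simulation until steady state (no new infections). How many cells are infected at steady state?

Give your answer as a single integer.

Step 0 (initial): 1 infected
Step 1: +4 new -> 5 infected
Step 2: +6 new -> 11 infected
Step 3: +7 new -> 18 infected
Step 4: +7 new -> 25 infected
Step 5: +7 new -> 32 infected
Step 6: +6 new -> 38 infected
Step 7: +3 new -> 41 infected
Step 8: +2 new -> 43 infected
Step 9: +1 new -> 44 infected
Step 10: +0 new -> 44 infected

Answer: 44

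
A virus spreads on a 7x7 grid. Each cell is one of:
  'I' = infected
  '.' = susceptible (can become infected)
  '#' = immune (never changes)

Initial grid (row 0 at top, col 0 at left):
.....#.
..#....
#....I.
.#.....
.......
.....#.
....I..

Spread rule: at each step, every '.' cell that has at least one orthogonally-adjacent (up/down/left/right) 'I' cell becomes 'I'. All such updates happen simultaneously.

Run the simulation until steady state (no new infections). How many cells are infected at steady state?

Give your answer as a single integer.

Step 0 (initial): 2 infected
Step 1: +7 new -> 9 infected
Step 2: +10 new -> 19 infected
Step 3: +10 new -> 29 infected
Step 4: +6 new -> 35 infected
Step 5: +4 new -> 39 infected
Step 6: +3 new -> 42 infected
Step 7: +2 new -> 44 infected
Step 8: +0 new -> 44 infected

Answer: 44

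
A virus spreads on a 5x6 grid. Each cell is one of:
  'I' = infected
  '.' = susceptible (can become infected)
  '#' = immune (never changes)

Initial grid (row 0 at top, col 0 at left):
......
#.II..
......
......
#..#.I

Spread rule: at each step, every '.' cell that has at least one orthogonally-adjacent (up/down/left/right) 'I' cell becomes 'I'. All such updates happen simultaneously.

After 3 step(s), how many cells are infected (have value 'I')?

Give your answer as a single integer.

Answer: 25

Derivation:
Step 0 (initial): 3 infected
Step 1: +8 new -> 11 infected
Step 2: +9 new -> 20 infected
Step 3: +5 new -> 25 infected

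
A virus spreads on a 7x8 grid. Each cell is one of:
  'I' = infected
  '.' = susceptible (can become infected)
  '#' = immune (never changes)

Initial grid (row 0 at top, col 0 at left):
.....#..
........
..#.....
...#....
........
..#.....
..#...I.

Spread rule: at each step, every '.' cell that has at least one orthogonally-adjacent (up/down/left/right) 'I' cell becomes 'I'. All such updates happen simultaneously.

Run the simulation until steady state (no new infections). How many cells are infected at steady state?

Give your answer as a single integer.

Step 0 (initial): 1 infected
Step 1: +3 new -> 4 infected
Step 2: +4 new -> 8 infected
Step 3: +5 new -> 13 infected
Step 4: +5 new -> 18 infected
Step 5: +5 new -> 23 infected
Step 6: +5 new -> 28 infected
Step 7: +5 new -> 33 infected
Step 8: +5 new -> 38 infected
Step 9: +6 new -> 44 infected
Step 10: +4 new -> 48 infected
Step 11: +2 new -> 50 infected
Step 12: +1 new -> 51 infected
Step 13: +0 new -> 51 infected

Answer: 51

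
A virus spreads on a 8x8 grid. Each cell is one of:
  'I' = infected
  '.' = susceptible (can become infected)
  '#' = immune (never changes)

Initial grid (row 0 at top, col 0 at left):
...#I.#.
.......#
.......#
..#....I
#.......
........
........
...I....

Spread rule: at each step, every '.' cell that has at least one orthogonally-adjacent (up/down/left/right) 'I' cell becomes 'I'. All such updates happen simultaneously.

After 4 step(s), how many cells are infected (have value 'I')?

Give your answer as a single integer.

Step 0 (initial): 3 infected
Step 1: +7 new -> 10 infected
Step 2: +12 new -> 22 infected
Step 3: +15 new -> 37 infected
Step 4: +11 new -> 48 infected

Answer: 48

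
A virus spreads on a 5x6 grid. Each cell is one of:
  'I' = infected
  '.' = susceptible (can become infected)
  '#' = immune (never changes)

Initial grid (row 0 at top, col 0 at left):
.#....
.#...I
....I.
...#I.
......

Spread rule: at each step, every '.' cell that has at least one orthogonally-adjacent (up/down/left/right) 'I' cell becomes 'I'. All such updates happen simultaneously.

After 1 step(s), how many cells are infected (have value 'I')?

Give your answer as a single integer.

Step 0 (initial): 3 infected
Step 1: +6 new -> 9 infected

Answer: 9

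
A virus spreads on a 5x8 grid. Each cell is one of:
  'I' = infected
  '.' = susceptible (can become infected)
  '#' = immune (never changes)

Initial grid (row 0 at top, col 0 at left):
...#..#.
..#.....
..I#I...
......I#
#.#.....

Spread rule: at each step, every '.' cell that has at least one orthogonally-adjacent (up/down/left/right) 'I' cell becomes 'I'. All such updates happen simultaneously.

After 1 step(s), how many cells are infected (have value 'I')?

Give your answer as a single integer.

Answer: 11

Derivation:
Step 0 (initial): 3 infected
Step 1: +8 new -> 11 infected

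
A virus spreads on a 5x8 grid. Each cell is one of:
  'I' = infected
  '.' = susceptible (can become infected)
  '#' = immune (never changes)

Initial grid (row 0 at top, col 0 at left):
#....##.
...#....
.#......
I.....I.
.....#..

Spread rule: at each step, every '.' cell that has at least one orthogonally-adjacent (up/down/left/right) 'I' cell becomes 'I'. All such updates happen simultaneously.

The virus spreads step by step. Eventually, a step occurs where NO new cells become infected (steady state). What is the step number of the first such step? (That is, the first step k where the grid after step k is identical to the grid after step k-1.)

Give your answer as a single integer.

Step 0 (initial): 2 infected
Step 1: +7 new -> 9 infected
Step 2: +8 new -> 17 infected
Step 3: +8 new -> 25 infected
Step 4: +6 new -> 31 infected
Step 5: +2 new -> 33 infected
Step 6: +1 new -> 34 infected
Step 7: +0 new -> 34 infected

Answer: 7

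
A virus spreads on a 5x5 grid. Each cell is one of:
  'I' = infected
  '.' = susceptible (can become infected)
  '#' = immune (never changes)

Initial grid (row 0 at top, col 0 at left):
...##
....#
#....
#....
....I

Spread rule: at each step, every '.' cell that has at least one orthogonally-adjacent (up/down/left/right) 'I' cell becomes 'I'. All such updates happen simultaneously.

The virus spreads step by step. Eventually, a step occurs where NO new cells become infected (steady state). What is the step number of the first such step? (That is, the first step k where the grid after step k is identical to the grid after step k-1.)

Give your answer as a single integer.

Step 0 (initial): 1 infected
Step 1: +2 new -> 3 infected
Step 2: +3 new -> 6 infected
Step 3: +3 new -> 9 infected
Step 4: +4 new -> 13 infected
Step 5: +2 new -> 15 infected
Step 6: +2 new -> 17 infected
Step 7: +2 new -> 19 infected
Step 8: +1 new -> 20 infected
Step 9: +0 new -> 20 infected

Answer: 9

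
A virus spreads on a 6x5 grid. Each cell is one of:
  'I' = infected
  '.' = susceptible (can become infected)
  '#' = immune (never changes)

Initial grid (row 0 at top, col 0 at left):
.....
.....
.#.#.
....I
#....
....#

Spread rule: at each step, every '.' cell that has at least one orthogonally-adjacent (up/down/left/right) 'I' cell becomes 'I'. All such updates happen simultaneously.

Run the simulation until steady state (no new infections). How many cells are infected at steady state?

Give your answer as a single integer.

Step 0 (initial): 1 infected
Step 1: +3 new -> 4 infected
Step 2: +3 new -> 7 infected
Step 3: +6 new -> 13 infected
Step 4: +5 new -> 18 infected
Step 5: +4 new -> 22 infected
Step 6: +3 new -> 25 infected
Step 7: +1 new -> 26 infected
Step 8: +0 new -> 26 infected

Answer: 26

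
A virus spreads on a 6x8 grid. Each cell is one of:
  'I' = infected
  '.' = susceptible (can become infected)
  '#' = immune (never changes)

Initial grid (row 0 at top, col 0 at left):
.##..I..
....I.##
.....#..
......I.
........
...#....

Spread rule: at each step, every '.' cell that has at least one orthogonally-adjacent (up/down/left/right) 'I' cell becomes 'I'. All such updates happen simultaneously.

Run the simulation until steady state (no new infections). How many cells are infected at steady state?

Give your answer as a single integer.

Step 0 (initial): 3 infected
Step 1: +9 new -> 12 infected
Step 2: +9 new -> 21 infected
Step 3: +6 new -> 27 infected
Step 4: +5 new -> 32 infected
Step 5: +4 new -> 36 infected
Step 6: +3 new -> 39 infected
Step 7: +2 new -> 41 infected
Step 8: +1 new -> 42 infected
Step 9: +0 new -> 42 infected

Answer: 42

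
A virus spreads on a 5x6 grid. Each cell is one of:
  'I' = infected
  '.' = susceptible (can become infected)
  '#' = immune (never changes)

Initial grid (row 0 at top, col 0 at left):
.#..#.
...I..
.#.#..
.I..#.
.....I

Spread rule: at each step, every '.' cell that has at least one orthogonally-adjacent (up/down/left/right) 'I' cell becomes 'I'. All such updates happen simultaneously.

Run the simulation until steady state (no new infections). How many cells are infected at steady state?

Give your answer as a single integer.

Answer: 25

Derivation:
Step 0 (initial): 3 infected
Step 1: +8 new -> 11 infected
Step 2: +11 new -> 22 infected
Step 3: +2 new -> 24 infected
Step 4: +1 new -> 25 infected
Step 5: +0 new -> 25 infected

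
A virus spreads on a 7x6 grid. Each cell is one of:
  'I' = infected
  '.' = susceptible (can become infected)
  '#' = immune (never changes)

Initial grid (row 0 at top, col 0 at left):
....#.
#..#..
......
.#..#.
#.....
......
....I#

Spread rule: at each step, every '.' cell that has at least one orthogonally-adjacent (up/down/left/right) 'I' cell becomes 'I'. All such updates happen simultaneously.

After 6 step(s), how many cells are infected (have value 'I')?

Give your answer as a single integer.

Step 0 (initial): 1 infected
Step 1: +2 new -> 3 infected
Step 2: +4 new -> 7 infected
Step 3: +4 new -> 11 infected
Step 4: +5 new -> 16 infected
Step 5: +5 new -> 21 infected
Step 6: +3 new -> 24 infected

Answer: 24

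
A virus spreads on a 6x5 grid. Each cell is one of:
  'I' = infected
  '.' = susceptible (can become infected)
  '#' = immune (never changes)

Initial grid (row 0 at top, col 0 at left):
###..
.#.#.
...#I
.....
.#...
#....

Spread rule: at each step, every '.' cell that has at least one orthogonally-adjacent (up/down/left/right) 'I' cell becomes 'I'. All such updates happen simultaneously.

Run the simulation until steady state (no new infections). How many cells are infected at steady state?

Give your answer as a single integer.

Answer: 22

Derivation:
Step 0 (initial): 1 infected
Step 1: +2 new -> 3 infected
Step 2: +3 new -> 6 infected
Step 3: +4 new -> 10 infected
Step 4: +4 new -> 14 infected
Step 5: +4 new -> 18 infected
Step 6: +3 new -> 21 infected
Step 7: +1 new -> 22 infected
Step 8: +0 new -> 22 infected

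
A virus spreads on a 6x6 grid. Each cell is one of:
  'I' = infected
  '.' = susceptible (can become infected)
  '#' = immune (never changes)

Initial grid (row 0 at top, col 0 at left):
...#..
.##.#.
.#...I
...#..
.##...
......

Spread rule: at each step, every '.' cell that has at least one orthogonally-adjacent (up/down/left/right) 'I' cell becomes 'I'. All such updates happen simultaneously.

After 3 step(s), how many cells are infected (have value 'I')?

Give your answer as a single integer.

Step 0 (initial): 1 infected
Step 1: +3 new -> 4 infected
Step 2: +4 new -> 8 infected
Step 3: +5 new -> 13 infected

Answer: 13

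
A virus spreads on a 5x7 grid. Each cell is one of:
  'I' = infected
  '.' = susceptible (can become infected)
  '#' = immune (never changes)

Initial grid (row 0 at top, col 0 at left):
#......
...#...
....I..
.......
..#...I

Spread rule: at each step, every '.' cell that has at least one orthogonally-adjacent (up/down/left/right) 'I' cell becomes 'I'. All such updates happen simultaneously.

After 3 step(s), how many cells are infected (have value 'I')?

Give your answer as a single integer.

Answer: 22

Derivation:
Step 0 (initial): 2 infected
Step 1: +6 new -> 8 infected
Step 2: +7 new -> 15 infected
Step 3: +7 new -> 22 infected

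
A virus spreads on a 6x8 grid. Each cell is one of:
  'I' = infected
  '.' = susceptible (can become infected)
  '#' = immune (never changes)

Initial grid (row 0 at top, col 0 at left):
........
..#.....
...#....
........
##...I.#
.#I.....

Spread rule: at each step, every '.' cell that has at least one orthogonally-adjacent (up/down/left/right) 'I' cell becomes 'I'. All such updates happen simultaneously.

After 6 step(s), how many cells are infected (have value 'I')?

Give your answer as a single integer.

Step 0 (initial): 2 infected
Step 1: +6 new -> 8 infected
Step 2: +7 new -> 15 infected
Step 3: +8 new -> 23 infected
Step 4: +6 new -> 29 infected
Step 5: +6 new -> 35 infected
Step 6: +4 new -> 39 infected

Answer: 39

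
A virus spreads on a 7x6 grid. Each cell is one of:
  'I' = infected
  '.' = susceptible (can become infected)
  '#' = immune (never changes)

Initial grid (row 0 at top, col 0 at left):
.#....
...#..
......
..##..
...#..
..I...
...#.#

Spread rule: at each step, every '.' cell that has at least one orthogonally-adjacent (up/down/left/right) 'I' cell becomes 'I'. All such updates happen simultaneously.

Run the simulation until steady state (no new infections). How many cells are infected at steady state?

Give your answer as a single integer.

Step 0 (initial): 1 infected
Step 1: +4 new -> 5 infected
Step 2: +4 new -> 9 infected
Step 3: +6 new -> 15 infected
Step 4: +4 new -> 19 infected
Step 5: +5 new -> 24 infected
Step 6: +5 new -> 29 infected
Step 7: +4 new -> 33 infected
Step 8: +2 new -> 35 infected
Step 9: +0 new -> 35 infected

Answer: 35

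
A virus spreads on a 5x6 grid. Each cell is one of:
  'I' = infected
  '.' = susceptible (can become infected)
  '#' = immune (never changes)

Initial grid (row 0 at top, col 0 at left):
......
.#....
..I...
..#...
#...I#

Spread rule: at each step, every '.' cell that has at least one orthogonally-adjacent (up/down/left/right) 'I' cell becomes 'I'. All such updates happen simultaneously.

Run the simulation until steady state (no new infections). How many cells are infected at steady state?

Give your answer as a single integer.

Step 0 (initial): 2 infected
Step 1: +5 new -> 7 infected
Step 2: +8 new -> 15 infected
Step 3: +7 new -> 22 infected
Step 4: +3 new -> 25 infected
Step 5: +1 new -> 26 infected
Step 6: +0 new -> 26 infected

Answer: 26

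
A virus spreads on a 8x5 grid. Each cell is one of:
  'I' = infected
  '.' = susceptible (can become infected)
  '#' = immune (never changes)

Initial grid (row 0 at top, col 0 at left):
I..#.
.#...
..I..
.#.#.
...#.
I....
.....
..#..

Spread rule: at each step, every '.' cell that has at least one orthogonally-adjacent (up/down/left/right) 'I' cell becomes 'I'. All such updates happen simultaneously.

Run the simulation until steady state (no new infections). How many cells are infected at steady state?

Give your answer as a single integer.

Answer: 34

Derivation:
Step 0 (initial): 3 infected
Step 1: +9 new -> 12 infected
Step 2: +10 new -> 22 infected
Step 3: +5 new -> 27 infected
Step 4: +4 new -> 31 infected
Step 5: +2 new -> 33 infected
Step 6: +1 new -> 34 infected
Step 7: +0 new -> 34 infected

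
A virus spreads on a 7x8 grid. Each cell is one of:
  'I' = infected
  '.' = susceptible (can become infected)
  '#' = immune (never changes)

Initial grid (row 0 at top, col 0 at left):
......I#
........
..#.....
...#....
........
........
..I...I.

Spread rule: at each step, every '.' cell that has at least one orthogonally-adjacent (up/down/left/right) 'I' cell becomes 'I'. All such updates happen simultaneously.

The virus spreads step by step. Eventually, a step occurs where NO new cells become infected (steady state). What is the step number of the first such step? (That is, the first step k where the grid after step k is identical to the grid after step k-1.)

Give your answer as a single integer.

Step 0 (initial): 3 infected
Step 1: +8 new -> 11 infected
Step 2: +12 new -> 23 infected
Step 3: +12 new -> 35 infected
Step 4: +8 new -> 43 infected
Step 5: +6 new -> 49 infected
Step 6: +3 new -> 52 infected
Step 7: +1 new -> 53 infected
Step 8: +0 new -> 53 infected

Answer: 8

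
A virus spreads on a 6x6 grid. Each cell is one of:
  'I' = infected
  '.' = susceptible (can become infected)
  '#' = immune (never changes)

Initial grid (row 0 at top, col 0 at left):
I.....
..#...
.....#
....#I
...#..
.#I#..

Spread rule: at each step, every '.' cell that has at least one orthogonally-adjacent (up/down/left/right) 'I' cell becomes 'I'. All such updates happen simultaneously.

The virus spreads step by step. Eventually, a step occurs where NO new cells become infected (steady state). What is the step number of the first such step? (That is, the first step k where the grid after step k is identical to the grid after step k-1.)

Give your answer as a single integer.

Step 0 (initial): 3 infected
Step 1: +4 new -> 7 infected
Step 2: +7 new -> 14 infected
Step 3: +8 new -> 22 infected
Step 4: +4 new -> 26 infected
Step 5: +3 new -> 29 infected
Step 6: +1 new -> 30 infected
Step 7: +0 new -> 30 infected

Answer: 7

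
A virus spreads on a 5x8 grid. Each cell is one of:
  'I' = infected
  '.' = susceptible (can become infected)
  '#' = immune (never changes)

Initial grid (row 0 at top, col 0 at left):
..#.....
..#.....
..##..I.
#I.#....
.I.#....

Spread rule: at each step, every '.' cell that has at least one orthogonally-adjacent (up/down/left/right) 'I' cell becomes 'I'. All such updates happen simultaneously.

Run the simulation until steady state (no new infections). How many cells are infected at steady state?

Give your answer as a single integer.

Answer: 33

Derivation:
Step 0 (initial): 3 infected
Step 1: +8 new -> 11 infected
Step 2: +9 new -> 20 infected
Step 3: +8 new -> 28 infected
Step 4: +4 new -> 32 infected
Step 5: +1 new -> 33 infected
Step 6: +0 new -> 33 infected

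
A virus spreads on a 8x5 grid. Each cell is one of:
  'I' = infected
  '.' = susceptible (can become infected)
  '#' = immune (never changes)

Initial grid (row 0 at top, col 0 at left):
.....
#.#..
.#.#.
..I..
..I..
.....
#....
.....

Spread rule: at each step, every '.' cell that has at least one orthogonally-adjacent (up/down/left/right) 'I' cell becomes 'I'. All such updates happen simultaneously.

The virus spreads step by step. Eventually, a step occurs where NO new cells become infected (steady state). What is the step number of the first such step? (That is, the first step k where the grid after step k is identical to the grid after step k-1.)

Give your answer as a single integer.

Step 0 (initial): 2 infected
Step 1: +6 new -> 8 infected
Step 2: +7 new -> 15 infected
Step 3: +7 new -> 22 infected
Step 4: +4 new -> 26 infected
Step 5: +4 new -> 30 infected
Step 6: +1 new -> 31 infected
Step 7: +1 new -> 32 infected
Step 8: +1 new -> 33 infected
Step 9: +2 new -> 35 infected
Step 10: +0 new -> 35 infected

Answer: 10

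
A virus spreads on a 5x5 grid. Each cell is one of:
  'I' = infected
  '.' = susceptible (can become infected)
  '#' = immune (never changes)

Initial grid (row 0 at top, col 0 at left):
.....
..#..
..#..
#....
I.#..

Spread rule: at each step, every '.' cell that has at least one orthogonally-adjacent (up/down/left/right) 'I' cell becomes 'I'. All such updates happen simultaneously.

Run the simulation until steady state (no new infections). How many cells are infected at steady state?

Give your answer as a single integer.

Step 0 (initial): 1 infected
Step 1: +1 new -> 2 infected
Step 2: +1 new -> 3 infected
Step 3: +2 new -> 5 infected
Step 4: +3 new -> 8 infected
Step 5: +5 new -> 13 infected
Step 6: +5 new -> 18 infected
Step 7: +2 new -> 20 infected
Step 8: +1 new -> 21 infected
Step 9: +0 new -> 21 infected

Answer: 21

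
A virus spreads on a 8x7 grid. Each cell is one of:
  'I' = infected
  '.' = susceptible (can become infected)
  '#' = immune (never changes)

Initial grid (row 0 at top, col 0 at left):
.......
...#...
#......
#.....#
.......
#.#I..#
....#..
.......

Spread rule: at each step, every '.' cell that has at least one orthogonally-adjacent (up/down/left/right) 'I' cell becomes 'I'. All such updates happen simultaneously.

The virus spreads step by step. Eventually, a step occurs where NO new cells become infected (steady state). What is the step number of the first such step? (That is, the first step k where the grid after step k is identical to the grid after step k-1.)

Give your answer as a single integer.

Step 0 (initial): 1 infected
Step 1: +3 new -> 4 infected
Step 2: +6 new -> 10 infected
Step 3: +9 new -> 19 infected
Step 4: +11 new -> 30 infected
Step 5: +6 new -> 36 infected
Step 6: +5 new -> 41 infected
Step 7: +5 new -> 46 infected
Step 8: +2 new -> 48 infected
Step 9: +0 new -> 48 infected

Answer: 9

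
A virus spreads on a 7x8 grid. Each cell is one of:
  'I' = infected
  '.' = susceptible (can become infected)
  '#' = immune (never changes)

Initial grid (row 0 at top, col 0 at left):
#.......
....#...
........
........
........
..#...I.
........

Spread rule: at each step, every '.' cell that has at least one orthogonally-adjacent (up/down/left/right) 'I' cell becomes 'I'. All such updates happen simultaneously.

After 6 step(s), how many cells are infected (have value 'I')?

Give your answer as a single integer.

Step 0 (initial): 1 infected
Step 1: +4 new -> 5 infected
Step 2: +6 new -> 11 infected
Step 3: +6 new -> 17 infected
Step 4: +6 new -> 23 infected
Step 5: +7 new -> 30 infected
Step 6: +6 new -> 36 infected

Answer: 36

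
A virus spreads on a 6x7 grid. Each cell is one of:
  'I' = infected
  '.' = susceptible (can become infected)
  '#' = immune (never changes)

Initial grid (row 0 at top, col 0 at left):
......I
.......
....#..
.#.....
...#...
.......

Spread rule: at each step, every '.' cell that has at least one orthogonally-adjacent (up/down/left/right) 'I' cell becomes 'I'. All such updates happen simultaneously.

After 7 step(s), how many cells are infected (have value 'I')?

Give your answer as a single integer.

Step 0 (initial): 1 infected
Step 1: +2 new -> 3 infected
Step 2: +3 new -> 6 infected
Step 3: +4 new -> 10 infected
Step 4: +4 new -> 14 infected
Step 5: +6 new -> 20 infected
Step 6: +6 new -> 26 infected
Step 7: +4 new -> 30 infected

Answer: 30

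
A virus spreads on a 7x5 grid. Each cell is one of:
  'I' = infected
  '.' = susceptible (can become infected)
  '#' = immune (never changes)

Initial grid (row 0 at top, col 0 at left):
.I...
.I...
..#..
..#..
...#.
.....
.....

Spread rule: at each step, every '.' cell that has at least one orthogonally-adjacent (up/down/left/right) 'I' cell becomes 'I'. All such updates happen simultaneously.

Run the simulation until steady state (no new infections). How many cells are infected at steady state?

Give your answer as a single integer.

Step 0 (initial): 2 infected
Step 1: +5 new -> 7 infected
Step 2: +4 new -> 11 infected
Step 3: +5 new -> 16 infected
Step 4: +5 new -> 21 infected
Step 5: +4 new -> 25 infected
Step 6: +4 new -> 29 infected
Step 7: +2 new -> 31 infected
Step 8: +1 new -> 32 infected
Step 9: +0 new -> 32 infected

Answer: 32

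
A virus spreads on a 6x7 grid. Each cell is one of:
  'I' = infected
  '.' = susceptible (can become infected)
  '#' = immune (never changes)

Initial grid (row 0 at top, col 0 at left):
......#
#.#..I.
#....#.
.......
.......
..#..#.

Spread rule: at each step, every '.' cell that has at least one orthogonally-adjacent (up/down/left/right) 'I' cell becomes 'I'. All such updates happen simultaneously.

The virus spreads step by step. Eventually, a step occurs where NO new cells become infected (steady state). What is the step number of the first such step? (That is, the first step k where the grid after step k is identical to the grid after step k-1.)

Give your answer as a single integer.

Answer: 10

Derivation:
Step 0 (initial): 1 infected
Step 1: +3 new -> 4 infected
Step 2: +4 new -> 8 infected
Step 3: +4 new -> 12 infected
Step 4: +6 new -> 18 infected
Step 5: +7 new -> 25 infected
Step 6: +5 new -> 30 infected
Step 7: +2 new -> 32 infected
Step 8: +2 new -> 34 infected
Step 9: +1 new -> 35 infected
Step 10: +0 new -> 35 infected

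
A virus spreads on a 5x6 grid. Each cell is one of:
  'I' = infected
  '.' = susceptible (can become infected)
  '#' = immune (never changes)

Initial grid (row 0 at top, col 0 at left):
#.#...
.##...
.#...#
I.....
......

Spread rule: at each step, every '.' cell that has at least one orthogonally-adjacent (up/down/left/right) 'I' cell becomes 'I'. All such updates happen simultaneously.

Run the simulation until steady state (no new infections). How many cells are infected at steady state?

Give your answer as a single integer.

Step 0 (initial): 1 infected
Step 1: +3 new -> 4 infected
Step 2: +3 new -> 7 infected
Step 3: +3 new -> 10 infected
Step 4: +3 new -> 13 infected
Step 5: +4 new -> 17 infected
Step 6: +3 new -> 20 infected
Step 7: +2 new -> 22 infected
Step 8: +1 new -> 23 infected
Step 9: +0 new -> 23 infected

Answer: 23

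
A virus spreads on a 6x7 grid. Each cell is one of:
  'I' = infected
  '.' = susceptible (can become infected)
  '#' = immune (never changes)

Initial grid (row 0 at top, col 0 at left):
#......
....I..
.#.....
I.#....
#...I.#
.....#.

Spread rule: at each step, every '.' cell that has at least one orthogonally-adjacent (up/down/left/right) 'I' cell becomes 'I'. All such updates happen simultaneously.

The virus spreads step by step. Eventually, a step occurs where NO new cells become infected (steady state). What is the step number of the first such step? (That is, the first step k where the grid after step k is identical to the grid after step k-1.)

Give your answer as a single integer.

Step 0 (initial): 3 infected
Step 1: +10 new -> 13 infected
Step 2: +12 new -> 25 infected
Step 3: +8 new -> 33 infected
Step 4: +2 new -> 35 infected
Step 5: +0 new -> 35 infected

Answer: 5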